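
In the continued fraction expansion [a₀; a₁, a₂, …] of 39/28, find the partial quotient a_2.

39 ÷ 28 → quotient 1, remainder 11
28 ÷ 11 → quotient 2, remainder 6
11 ÷ 6 → quotient 1, remainder 5

1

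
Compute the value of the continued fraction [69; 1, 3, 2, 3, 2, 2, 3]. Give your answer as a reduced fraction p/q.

41167/590

a_0 = 69: 69/1
a_1 = 1: 70/1
a_2 = 3: 279/4
a_3 = 2: 628/9
a_4 = 3: 2163/31
a_5 = 2: 4954/71
a_6 = 2: 12071/173
a_7 = 3: 41167/590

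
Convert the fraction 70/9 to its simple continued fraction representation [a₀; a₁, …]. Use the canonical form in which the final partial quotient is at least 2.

70 = 7·9 + 7, so a_0 = 7
9 = 1·7 + 2, so a_1 = 1
7 = 3·2 + 1, so a_2 = 3
2 = 2·1 + 0, so a_3 = 2

[7; 1, 3, 2]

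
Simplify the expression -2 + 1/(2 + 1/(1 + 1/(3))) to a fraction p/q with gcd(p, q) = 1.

Start with 3.
1 + 1/(3/1) = 1 + 1/3 = 4/3
2 + 1/(4/3) = 2 + 3/4 = 11/4
-2 + 1/(11/4) = -2 + 4/11 = -18/11

-18/11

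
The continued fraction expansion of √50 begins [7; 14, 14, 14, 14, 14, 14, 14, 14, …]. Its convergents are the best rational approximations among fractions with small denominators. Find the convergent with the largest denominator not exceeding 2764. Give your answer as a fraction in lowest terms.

a_0 = 7: 7/1  (≤ bound)
a_1 = 14: 99/14  (≤ bound)
a_2 = 14: 1393/197  (≤ bound)
a_3 = 14: 19601/2772  (> 2764, stop)

1393/197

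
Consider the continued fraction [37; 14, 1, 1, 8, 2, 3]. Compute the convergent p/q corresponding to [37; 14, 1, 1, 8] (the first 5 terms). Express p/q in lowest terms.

Compute successive convergents:
a_0 = 37: 37/1
a_1 = 14: 519/14
a_2 = 1: 556/15
a_3 = 1: 1075/29
a_4 = 8: 9156/247

9156/247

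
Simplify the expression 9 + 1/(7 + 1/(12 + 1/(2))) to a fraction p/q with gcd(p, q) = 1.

1618/177

Start with 2.
12 + 1/(2/1) = 12 + 1/2 = 25/2
7 + 1/(25/2) = 7 + 2/25 = 177/25
9 + 1/(177/25) = 9 + 25/177 = 1618/177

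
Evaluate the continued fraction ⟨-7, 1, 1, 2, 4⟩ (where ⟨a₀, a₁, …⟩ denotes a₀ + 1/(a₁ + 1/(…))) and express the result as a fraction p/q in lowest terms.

-141/22

Use the convergent recurrence hₖ = aₖ·hₖ₋₁ + hₖ₋₂ (and likewise for the denominators kₖ):
a_0 = -7: -7/1
a_1 = 1: -6/1
a_2 = 1: -13/2
a_3 = 2: -32/5
a_4 = 4: -141/22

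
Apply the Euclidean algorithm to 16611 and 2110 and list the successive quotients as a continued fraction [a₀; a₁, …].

16611 = 7·2110 + 1841, so a_0 = 7
2110 = 1·1841 + 269, so a_1 = 1
1841 = 6·269 + 227, so a_2 = 6
269 = 1·227 + 42, so a_3 = 1
227 = 5·42 + 17, so a_4 = 5
42 = 2·17 + 8, so a_5 = 2
17 = 2·8 + 1, so a_6 = 2
8 = 8·1 + 0, so a_7 = 8

[7; 1, 6, 1, 5, 2, 2, 8]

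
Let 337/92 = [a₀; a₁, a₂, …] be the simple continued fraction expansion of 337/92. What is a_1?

⌊337/92⌋ = 3, remainder 61
⌊92/61⌋ = 1, remainder 31

1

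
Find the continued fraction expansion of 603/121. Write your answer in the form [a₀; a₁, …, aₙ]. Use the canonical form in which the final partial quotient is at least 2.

[4; 1, 59, 2]

⌊603/121⌋ = 4, remainder 119
⌊121/119⌋ = 1, remainder 2
⌊119/2⌋ = 59, remainder 1
⌊2/1⌋ = 2, remainder 0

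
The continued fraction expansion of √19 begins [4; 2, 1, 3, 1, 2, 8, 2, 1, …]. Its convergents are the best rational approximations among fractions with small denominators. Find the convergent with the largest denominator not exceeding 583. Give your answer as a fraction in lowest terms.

List convergents until the denominator exceeds the bound:
a_0 = 4: 4/1  (≤ bound)
a_1 = 2: 9/2  (≤ bound)
a_2 = 1: 13/3  (≤ bound)
a_3 = 3: 48/11  (≤ bound)
a_4 = 1: 61/14  (≤ bound)
a_5 = 2: 170/39  (≤ bound)
a_6 = 8: 1421/326  (≤ bound)
a_7 = 2: 3012/691  (> 583, stop)

1421/326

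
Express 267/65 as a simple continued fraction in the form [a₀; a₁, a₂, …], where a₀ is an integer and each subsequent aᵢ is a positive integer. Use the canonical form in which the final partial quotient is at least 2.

[4; 9, 3, 2]

Apply division with remainder until the remainder is 0:
267 ÷ 65 → quotient 4, remainder 7
65 ÷ 7 → quotient 9, remainder 2
7 ÷ 2 → quotient 3, remainder 1
2 ÷ 1 → quotient 2, remainder 0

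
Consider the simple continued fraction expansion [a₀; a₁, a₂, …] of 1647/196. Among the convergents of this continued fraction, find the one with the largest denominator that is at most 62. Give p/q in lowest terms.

521/62

List convergents until the denominator exceeds the bound:
a_0 = 8: 8/1  (≤ bound)
a_1 = 2: 17/2  (≤ bound)
a_2 = 2: 42/5  (≤ bound)
a_3 = 12: 521/62  (≤ bound)
a_4 = 1: 563/67  (> 62, stop)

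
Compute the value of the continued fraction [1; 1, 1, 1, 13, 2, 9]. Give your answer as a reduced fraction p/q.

1337/806

a_0 = 1: 1/1
a_1 = 1: 2/1
a_2 = 1: 3/2
a_3 = 1: 5/3
a_4 = 13: 68/41
a_5 = 2: 141/85
a_6 = 9: 1337/806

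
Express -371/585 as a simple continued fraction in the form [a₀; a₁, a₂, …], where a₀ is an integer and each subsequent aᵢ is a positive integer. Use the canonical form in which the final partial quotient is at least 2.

Repeatedly divide and take the remainder:
⌊-371/585⌋ = -1, remainder 214
⌊585/214⌋ = 2, remainder 157
⌊214/157⌋ = 1, remainder 57
⌊157/57⌋ = 2, remainder 43
⌊57/43⌋ = 1, remainder 14
⌊43/14⌋ = 3, remainder 1
⌊14/1⌋ = 14, remainder 0

[-1; 2, 1, 2, 1, 3, 14]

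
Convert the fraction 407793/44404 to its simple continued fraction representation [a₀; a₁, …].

[9; 5, 2, 3, 1, 15, 8, 7]

⌊407793/44404⌋ = 9, remainder 8157
⌊44404/8157⌋ = 5, remainder 3619
⌊8157/3619⌋ = 2, remainder 919
⌊3619/919⌋ = 3, remainder 862
⌊919/862⌋ = 1, remainder 57
⌊862/57⌋ = 15, remainder 7
⌊57/7⌋ = 8, remainder 1
⌊7/1⌋ = 7, remainder 0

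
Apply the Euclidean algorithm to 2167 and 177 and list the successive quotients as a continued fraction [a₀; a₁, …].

[12; 4, 8, 1, 1, 2]

⌊2167/177⌋ = 12, remainder 43
⌊177/43⌋ = 4, remainder 5
⌊43/5⌋ = 8, remainder 3
⌊5/3⌋ = 1, remainder 2
⌊3/2⌋ = 1, remainder 1
⌊2/1⌋ = 2, remainder 0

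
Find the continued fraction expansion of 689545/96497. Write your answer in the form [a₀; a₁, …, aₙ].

[7; 6, 1, 6, 6, 3, 7, 14]

Repeatedly divide and take the remainder:
689545 = 7·96497 + 14066, so a_0 = 7
96497 = 6·14066 + 12101, so a_1 = 6
14066 = 1·12101 + 1965, so a_2 = 1
12101 = 6·1965 + 311, so a_3 = 6
1965 = 6·311 + 99, so a_4 = 6
311 = 3·99 + 14, so a_5 = 3
99 = 7·14 + 1, so a_6 = 7
14 = 14·1 + 0, so a_7 = 14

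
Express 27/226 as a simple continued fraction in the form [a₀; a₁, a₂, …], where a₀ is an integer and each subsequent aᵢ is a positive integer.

Repeatedly divide and take the remainder:
27 = 0·226 + 27, so a_0 = 0
226 = 8·27 + 10, so a_1 = 8
27 = 2·10 + 7, so a_2 = 2
10 = 1·7 + 3, so a_3 = 1
7 = 2·3 + 1, so a_4 = 2
3 = 3·1 + 0, so a_5 = 3

[0; 8, 2, 1, 2, 3]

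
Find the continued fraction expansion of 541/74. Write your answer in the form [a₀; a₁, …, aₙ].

[7; 3, 4, 1, 1, 2]

541 ÷ 74 → quotient 7, remainder 23
74 ÷ 23 → quotient 3, remainder 5
23 ÷ 5 → quotient 4, remainder 3
5 ÷ 3 → quotient 1, remainder 2
3 ÷ 2 → quotient 1, remainder 1
2 ÷ 1 → quotient 2, remainder 0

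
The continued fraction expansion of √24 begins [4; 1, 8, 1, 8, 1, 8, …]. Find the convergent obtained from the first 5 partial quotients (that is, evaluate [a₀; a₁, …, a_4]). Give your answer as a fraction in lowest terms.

Work from the innermost term outward:
Start with 8.
1 + 1/(8/1) = 1 + 1/8 = 9/8
8 + 1/(9/8) = 8 + 8/9 = 80/9
1 + 1/(80/9) = 1 + 9/80 = 89/80
4 + 1/(89/80) = 4 + 80/89 = 436/89

436/89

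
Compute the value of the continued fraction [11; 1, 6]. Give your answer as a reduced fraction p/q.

83/7

a_0 = 11: 11/1
a_1 = 1: 12/1
a_2 = 6: 83/7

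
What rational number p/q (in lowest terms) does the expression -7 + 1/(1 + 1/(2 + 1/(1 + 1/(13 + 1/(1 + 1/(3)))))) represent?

-1451/232

Start with 3.
1 + 1/(3/1) = 1 + 1/3 = 4/3
13 + 1/(4/3) = 13 + 3/4 = 55/4
1 + 1/(55/4) = 1 + 4/55 = 59/55
2 + 1/(59/55) = 2 + 55/59 = 173/59
1 + 1/(173/59) = 1 + 59/173 = 232/173
-7 + 1/(232/173) = -7 + 173/232 = -1451/232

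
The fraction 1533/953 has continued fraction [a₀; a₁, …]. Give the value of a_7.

1533 = 1·953 + 580, so a_0 = 1
953 = 1·580 + 373, so a_1 = 1
580 = 1·373 + 207, so a_2 = 1
373 = 1·207 + 166, so a_3 = 1
207 = 1·166 + 41, so a_4 = 1
166 = 4·41 + 2, so a_5 = 4
41 = 20·2 + 1, so a_6 = 20
2 = 2·1 + 0, so a_7 = 2

2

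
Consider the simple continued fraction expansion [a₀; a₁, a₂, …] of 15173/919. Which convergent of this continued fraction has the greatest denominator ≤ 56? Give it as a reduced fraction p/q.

809/49

a_0 = 16: 16/1  (≤ bound)
a_1 = 1: 17/1  (≤ bound)
a_2 = 1: 33/2  (≤ bound)
a_3 = 23: 776/47  (≤ bound)
a_4 = 1: 809/49  (≤ bound)
a_5 = 2: 2394/145  (> 56, stop)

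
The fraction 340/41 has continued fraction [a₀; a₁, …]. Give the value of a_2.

340 = 8·41 + 12, so a_0 = 8
41 = 3·12 + 5, so a_1 = 3
12 = 2·5 + 2, so a_2 = 2

2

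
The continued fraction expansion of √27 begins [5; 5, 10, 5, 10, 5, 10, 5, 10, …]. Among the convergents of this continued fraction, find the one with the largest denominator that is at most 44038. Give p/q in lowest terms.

List convergents until the denominator exceeds the bound:
a_0 = 5: 5/1  (≤ bound)
a_1 = 5: 26/5  (≤ bound)
a_2 = 10: 265/51  (≤ bound)
a_3 = 5: 1351/260  (≤ bound)
a_4 = 10: 13775/2651  (≤ bound)
a_5 = 5: 70226/13515  (≤ bound)
a_6 = 10: 716035/137801  (> 44038, stop)

70226/13515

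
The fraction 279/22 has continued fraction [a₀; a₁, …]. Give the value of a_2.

279 ÷ 22 → quotient 12, remainder 15
22 ÷ 15 → quotient 1, remainder 7
15 ÷ 7 → quotient 2, remainder 1

2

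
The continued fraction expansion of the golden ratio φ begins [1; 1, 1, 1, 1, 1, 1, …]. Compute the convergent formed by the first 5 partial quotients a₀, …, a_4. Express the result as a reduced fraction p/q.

a_0 = 1: 1/1
a_1 = 1: 2/1
a_2 = 1: 3/2
a_3 = 1: 5/3
a_4 = 1: 8/5

8/5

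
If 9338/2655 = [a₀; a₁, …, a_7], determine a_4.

9338 = 3·2655 + 1373, so a_0 = 3
2655 = 1·1373 + 1282, so a_1 = 1
1373 = 1·1282 + 91, so a_2 = 1
1282 = 14·91 + 8, so a_3 = 14
91 = 11·8 + 3, so a_4 = 11

11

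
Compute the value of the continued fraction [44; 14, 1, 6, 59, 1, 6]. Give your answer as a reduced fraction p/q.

1924904/43681

a_0 = 44: 44/1
a_1 = 14: 617/14
a_2 = 1: 661/15
a_3 = 6: 4583/104
a_4 = 59: 271058/6151
a_5 = 1: 275641/6255
a_6 = 6: 1924904/43681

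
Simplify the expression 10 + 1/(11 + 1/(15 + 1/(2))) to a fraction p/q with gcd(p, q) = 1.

3461/343

a_0 = 10: 10/1
a_1 = 11: 111/11
a_2 = 15: 1675/166
a_3 = 2: 3461/343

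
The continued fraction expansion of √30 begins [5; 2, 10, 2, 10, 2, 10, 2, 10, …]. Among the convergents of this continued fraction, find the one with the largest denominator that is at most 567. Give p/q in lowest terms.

2525/461

a_0 = 5: 5/1  (≤ bound)
a_1 = 2: 11/2  (≤ bound)
a_2 = 10: 115/21  (≤ bound)
a_3 = 2: 241/44  (≤ bound)
a_4 = 10: 2525/461  (≤ bound)
a_5 = 2: 5291/966  (> 567, stop)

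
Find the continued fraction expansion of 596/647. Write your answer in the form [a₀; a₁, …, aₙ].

⌊596/647⌋ = 0, remainder 596
⌊647/596⌋ = 1, remainder 51
⌊596/51⌋ = 11, remainder 35
⌊51/35⌋ = 1, remainder 16
⌊35/16⌋ = 2, remainder 3
⌊16/3⌋ = 5, remainder 1
⌊3/1⌋ = 3, remainder 0

[0; 1, 11, 1, 2, 5, 3]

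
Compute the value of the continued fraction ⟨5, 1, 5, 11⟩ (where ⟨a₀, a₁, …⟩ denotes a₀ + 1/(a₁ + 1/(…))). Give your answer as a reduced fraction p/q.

a_0 = 5: 5/1
a_1 = 1: 6/1
a_2 = 5: 35/6
a_3 = 11: 391/67

391/67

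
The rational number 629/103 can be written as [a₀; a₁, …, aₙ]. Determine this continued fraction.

629 = 6·103 + 11, so a_0 = 6
103 = 9·11 + 4, so a_1 = 9
11 = 2·4 + 3, so a_2 = 2
4 = 1·3 + 1, so a_3 = 1
3 = 3·1 + 0, so a_4 = 3

[6; 9, 2, 1, 3]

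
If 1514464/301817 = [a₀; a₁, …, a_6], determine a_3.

Repeatedly divide and take the remainder:
1514464 = 5·301817 + 5379, so a_0 = 5
301817 = 56·5379 + 593, so a_1 = 56
5379 = 9·593 + 42, so a_2 = 9
593 = 14·42 + 5, so a_3 = 14

14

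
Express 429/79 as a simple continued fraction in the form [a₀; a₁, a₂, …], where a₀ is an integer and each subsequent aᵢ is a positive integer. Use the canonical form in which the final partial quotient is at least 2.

[5; 2, 3, 11]

429 = 5·79 + 34, so a_0 = 5
79 = 2·34 + 11, so a_1 = 2
34 = 3·11 + 1, so a_2 = 3
11 = 11·1 + 0, so a_3 = 11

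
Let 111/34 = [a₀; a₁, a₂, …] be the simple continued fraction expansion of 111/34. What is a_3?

3

111 = 3·34 + 9, so a_0 = 3
34 = 3·9 + 7, so a_1 = 3
9 = 1·7 + 2, so a_2 = 1
7 = 3·2 + 1, so a_3 = 3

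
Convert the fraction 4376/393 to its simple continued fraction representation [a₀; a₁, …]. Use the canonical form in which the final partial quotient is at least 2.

[11; 7, 2, 2, 2, 4]

Apply division with remainder until the remainder is 0:
4376 ÷ 393 → quotient 11, remainder 53
393 ÷ 53 → quotient 7, remainder 22
53 ÷ 22 → quotient 2, remainder 9
22 ÷ 9 → quotient 2, remainder 4
9 ÷ 4 → quotient 2, remainder 1
4 ÷ 1 → quotient 4, remainder 0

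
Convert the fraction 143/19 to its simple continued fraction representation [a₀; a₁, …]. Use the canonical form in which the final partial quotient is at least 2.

143 ÷ 19 → quotient 7, remainder 10
19 ÷ 10 → quotient 1, remainder 9
10 ÷ 9 → quotient 1, remainder 1
9 ÷ 1 → quotient 9, remainder 0

[7; 1, 1, 9]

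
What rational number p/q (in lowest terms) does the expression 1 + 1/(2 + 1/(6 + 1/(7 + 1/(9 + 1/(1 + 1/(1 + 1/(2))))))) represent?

6623/4529

Start with 2.
1 + 1/(2/1) = 1 + 1/2 = 3/2
1 + 1/(3/2) = 1 + 2/3 = 5/3
9 + 1/(5/3) = 9 + 3/5 = 48/5
7 + 1/(48/5) = 7 + 5/48 = 341/48
6 + 1/(341/48) = 6 + 48/341 = 2094/341
2 + 1/(2094/341) = 2 + 341/2094 = 4529/2094
1 + 1/(4529/2094) = 1 + 2094/4529 = 6623/4529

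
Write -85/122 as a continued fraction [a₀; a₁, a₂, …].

-85 ÷ 122 → quotient -1, remainder 37
122 ÷ 37 → quotient 3, remainder 11
37 ÷ 11 → quotient 3, remainder 4
11 ÷ 4 → quotient 2, remainder 3
4 ÷ 3 → quotient 1, remainder 1
3 ÷ 1 → quotient 3, remainder 0

[-1; 3, 3, 2, 1, 3]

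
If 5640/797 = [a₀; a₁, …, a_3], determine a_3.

5640 ÷ 797 → quotient 7, remainder 61
797 ÷ 61 → quotient 13, remainder 4
61 ÷ 4 → quotient 15, remainder 1
4 ÷ 1 → quotient 4, remainder 0

4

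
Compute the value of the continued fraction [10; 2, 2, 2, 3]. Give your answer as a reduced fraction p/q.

Build up convergents one term at a time:
a_0 = 10: 10/1
a_1 = 2: 21/2
a_2 = 2: 52/5
a_3 = 2: 125/12
a_4 = 3: 427/41

427/41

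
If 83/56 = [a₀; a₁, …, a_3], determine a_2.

13

83 ÷ 56 → quotient 1, remainder 27
56 ÷ 27 → quotient 2, remainder 2
27 ÷ 2 → quotient 13, remainder 1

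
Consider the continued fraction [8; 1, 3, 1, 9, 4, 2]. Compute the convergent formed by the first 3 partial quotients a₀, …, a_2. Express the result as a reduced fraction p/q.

Start with 3.
1 + 1/(3/1) = 1 + 1/3 = 4/3
8 + 1/(4/3) = 8 + 3/4 = 35/4

35/4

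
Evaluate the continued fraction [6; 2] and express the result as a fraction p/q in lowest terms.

Collapse the nested fraction from the inside out:
Start with 2.
6 + 1/(2/1) = 6 + 1/2 = 13/2

13/2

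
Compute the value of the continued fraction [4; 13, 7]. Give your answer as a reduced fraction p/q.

375/92

Work from the innermost term outward:
Start with 7.
13 + 1/(7/1) = 13 + 1/7 = 92/7
4 + 1/(92/7) = 4 + 7/92 = 375/92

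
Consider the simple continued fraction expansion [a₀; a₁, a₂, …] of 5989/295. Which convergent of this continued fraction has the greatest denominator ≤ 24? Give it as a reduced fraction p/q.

203/10

a_0 = 20: 20/1  (≤ bound)
a_1 = 3: 61/3  (≤ bound)
a_2 = 3: 203/10  (≤ bound)
a_3 = 5: 1076/53  (> 24, stop)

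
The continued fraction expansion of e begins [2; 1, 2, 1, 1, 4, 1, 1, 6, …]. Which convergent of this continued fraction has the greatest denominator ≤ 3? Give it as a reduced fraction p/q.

8/3

a_0 = 2: 2/1  (≤ bound)
a_1 = 1: 3/1  (≤ bound)
a_2 = 2: 8/3  (≤ bound)
a_3 = 1: 11/4  (> 3, stop)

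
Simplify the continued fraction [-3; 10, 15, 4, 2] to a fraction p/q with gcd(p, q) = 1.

-4000/1379

a_0 = -3: -3/1
a_1 = 10: -29/10
a_2 = 15: -438/151
a_3 = 4: -1781/614
a_4 = 2: -4000/1379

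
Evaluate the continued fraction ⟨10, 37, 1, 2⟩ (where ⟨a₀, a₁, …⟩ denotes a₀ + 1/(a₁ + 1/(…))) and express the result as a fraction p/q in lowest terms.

1133/113

Use the convergent recurrence hₖ = aₖ·hₖ₋₁ + hₖ₋₂ (and likewise for the denominators kₖ):
a_0 = 10: 10/1
a_1 = 37: 371/37
a_2 = 1: 381/38
a_3 = 2: 1133/113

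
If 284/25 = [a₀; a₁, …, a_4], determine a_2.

⌊284/25⌋ = 11, remainder 9
⌊25/9⌋ = 2, remainder 7
⌊9/7⌋ = 1, remainder 2

1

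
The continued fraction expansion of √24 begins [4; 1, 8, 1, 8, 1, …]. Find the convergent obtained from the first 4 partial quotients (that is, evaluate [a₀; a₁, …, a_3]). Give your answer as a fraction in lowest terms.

a_0 = 4: 4/1
a_1 = 1: 5/1
a_2 = 8: 44/9
a_3 = 1: 49/10

49/10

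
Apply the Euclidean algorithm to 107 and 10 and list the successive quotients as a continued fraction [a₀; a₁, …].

[10; 1, 2, 3]

⌊107/10⌋ = 10, remainder 7
⌊10/7⌋ = 1, remainder 3
⌊7/3⌋ = 2, remainder 1
⌊3/1⌋ = 3, remainder 0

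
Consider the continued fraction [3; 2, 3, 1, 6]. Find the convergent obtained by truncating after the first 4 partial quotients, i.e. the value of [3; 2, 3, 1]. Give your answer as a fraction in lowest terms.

a_0 = 3: 3/1
a_1 = 2: 7/2
a_2 = 3: 24/7
a_3 = 1: 31/9

31/9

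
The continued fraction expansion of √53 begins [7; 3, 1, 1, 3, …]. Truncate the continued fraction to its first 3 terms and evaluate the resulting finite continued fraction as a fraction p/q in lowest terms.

29/4

Work from the innermost term outward:
Start with 1.
3 + 1/(1/1) = 3 + 1/1 = 4/1
7 + 1/(4/1) = 7 + 1/4 = 29/4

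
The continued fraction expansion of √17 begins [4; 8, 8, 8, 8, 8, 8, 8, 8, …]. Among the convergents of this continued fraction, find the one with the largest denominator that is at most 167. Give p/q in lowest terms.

List convergents until the denominator exceeds the bound:
a_0 = 4: 4/1  (≤ bound)
a_1 = 8: 33/8  (≤ bound)
a_2 = 8: 268/65  (≤ bound)
a_3 = 8: 2177/528  (> 167, stop)

268/65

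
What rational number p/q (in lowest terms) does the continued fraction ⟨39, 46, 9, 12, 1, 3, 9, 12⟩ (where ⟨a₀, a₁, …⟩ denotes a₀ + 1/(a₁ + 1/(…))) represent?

93352870/2392333

Start with 12.
9 + 1/(12/1) = 9 + 1/12 = 109/12
3 + 1/(109/12) = 3 + 12/109 = 339/109
1 + 1/(339/109) = 1 + 109/339 = 448/339
12 + 1/(448/339) = 12 + 339/448 = 5715/448
9 + 1/(5715/448) = 9 + 448/5715 = 51883/5715
46 + 1/(51883/5715) = 46 + 5715/51883 = 2392333/51883
39 + 1/(2392333/51883) = 39 + 51883/2392333 = 93352870/2392333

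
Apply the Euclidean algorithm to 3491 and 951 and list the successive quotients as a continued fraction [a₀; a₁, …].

[3; 1, 2, 26, 12]

Repeatedly divide and take the remainder:
3491 ÷ 951 → quotient 3, remainder 638
951 ÷ 638 → quotient 1, remainder 313
638 ÷ 313 → quotient 2, remainder 12
313 ÷ 12 → quotient 26, remainder 1
12 ÷ 1 → quotient 12, remainder 0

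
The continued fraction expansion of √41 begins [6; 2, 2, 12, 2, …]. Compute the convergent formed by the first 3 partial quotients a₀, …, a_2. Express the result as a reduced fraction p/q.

Build up convergents one term at a time:
a_0 = 6: 6/1
a_1 = 2: 13/2
a_2 = 2: 32/5

32/5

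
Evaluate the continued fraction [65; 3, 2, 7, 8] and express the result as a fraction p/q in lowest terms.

Start with 8.
7 + 1/(8/1) = 7 + 1/8 = 57/8
2 + 1/(57/8) = 2 + 8/57 = 122/57
3 + 1/(122/57) = 3 + 57/122 = 423/122
65 + 1/(423/122) = 65 + 122/423 = 27617/423

27617/423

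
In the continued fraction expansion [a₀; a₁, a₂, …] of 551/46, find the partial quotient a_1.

⌊551/46⌋ = 11, remainder 45
⌊46/45⌋ = 1, remainder 1

1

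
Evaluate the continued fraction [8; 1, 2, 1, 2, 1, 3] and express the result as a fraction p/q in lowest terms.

489/56

Starting at the tail and folding back:
Start with 3.
1 + 1/(3/1) = 1 + 1/3 = 4/3
2 + 1/(4/3) = 2 + 3/4 = 11/4
1 + 1/(11/4) = 1 + 4/11 = 15/11
2 + 1/(15/11) = 2 + 11/15 = 41/15
1 + 1/(41/15) = 1 + 15/41 = 56/41
8 + 1/(56/41) = 8 + 41/56 = 489/56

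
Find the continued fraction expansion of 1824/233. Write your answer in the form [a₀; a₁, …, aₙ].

[7; 1, 4, 1, 4, 1, 2, 2]

1824 = 7·233 + 193, so a_0 = 7
233 = 1·193 + 40, so a_1 = 1
193 = 4·40 + 33, so a_2 = 4
40 = 1·33 + 7, so a_3 = 1
33 = 4·7 + 5, so a_4 = 4
7 = 1·5 + 2, so a_5 = 1
5 = 2·2 + 1, so a_6 = 2
2 = 2·1 + 0, so a_7 = 2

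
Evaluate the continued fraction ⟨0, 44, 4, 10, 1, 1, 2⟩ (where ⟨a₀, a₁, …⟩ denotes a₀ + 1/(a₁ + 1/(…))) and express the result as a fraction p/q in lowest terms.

217/9601

Work from the innermost term outward:
Start with 2.
1 + 1/(2/1) = 1 + 1/2 = 3/2
1 + 1/(3/2) = 1 + 2/3 = 5/3
10 + 1/(5/3) = 10 + 3/5 = 53/5
4 + 1/(53/5) = 4 + 5/53 = 217/53
44 + 1/(217/53) = 44 + 53/217 = 9601/217
0 + 1/(9601/217) = 0 + 217/9601 = 217/9601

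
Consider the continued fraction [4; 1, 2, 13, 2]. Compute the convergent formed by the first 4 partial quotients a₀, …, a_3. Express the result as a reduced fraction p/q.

a_0 = 4: 4/1
a_1 = 1: 5/1
a_2 = 2: 14/3
a_3 = 13: 187/40

187/40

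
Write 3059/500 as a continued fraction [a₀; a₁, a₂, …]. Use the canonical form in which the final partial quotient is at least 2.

3059 ÷ 500 → quotient 6, remainder 59
500 ÷ 59 → quotient 8, remainder 28
59 ÷ 28 → quotient 2, remainder 3
28 ÷ 3 → quotient 9, remainder 1
3 ÷ 1 → quotient 3, remainder 0

[6; 8, 2, 9, 3]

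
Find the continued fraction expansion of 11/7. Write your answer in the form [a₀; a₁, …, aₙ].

[1; 1, 1, 3]

Repeatedly divide and take the remainder:
⌊11/7⌋ = 1, remainder 4
⌊7/4⌋ = 1, remainder 3
⌊4/3⌋ = 1, remainder 1
⌊3/1⌋ = 3, remainder 0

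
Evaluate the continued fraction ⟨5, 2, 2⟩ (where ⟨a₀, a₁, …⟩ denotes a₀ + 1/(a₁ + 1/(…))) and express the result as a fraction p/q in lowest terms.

27/5

Start with 2.
2 + 1/(2/1) = 2 + 1/2 = 5/2
5 + 1/(5/2) = 5 + 2/5 = 27/5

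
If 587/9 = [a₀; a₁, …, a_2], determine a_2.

2

⌊587/9⌋ = 65, remainder 2
⌊9/2⌋ = 4, remainder 1
⌊2/1⌋ = 2, remainder 0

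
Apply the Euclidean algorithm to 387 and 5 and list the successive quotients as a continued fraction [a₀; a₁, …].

Repeatedly divide and take the remainder:
387 = 77·5 + 2, so a_0 = 77
5 = 2·2 + 1, so a_1 = 2
2 = 2·1 + 0, so a_2 = 2

[77; 2, 2]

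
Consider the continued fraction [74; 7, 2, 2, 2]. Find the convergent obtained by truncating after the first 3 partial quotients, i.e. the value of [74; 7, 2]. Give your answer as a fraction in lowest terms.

1112/15

Collapse the nested fraction from the inside out:
Start with 2.
7 + 1/(2/1) = 7 + 1/2 = 15/2
74 + 1/(15/2) = 74 + 2/15 = 1112/15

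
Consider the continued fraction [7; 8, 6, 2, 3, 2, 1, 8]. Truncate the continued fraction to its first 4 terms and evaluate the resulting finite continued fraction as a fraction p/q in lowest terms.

Build up convergents one term at a time:
a_0 = 7: 7/1
a_1 = 8: 57/8
a_2 = 6: 349/49
a_3 = 2: 755/106

755/106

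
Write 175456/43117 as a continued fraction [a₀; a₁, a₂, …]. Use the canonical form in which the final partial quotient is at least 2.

[4; 14, 2, 3, 13, 2, 15]

Apply division with remainder until the remainder is 0:
175456 = 4·43117 + 2988, so a_0 = 4
43117 = 14·2988 + 1285, so a_1 = 14
2988 = 2·1285 + 418, so a_2 = 2
1285 = 3·418 + 31, so a_3 = 3
418 = 13·31 + 15, so a_4 = 13
31 = 2·15 + 1, so a_5 = 2
15 = 15·1 + 0, so a_6 = 15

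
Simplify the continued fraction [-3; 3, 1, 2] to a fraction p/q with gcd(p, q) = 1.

-30/11

a_0 = -3: -3/1
a_1 = 3: -8/3
a_2 = 1: -11/4
a_3 = 2: -30/11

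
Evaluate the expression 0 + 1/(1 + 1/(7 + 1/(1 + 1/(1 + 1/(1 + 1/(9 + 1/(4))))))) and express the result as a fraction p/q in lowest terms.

911/1030

Starting at the tail and folding back:
Start with 4.
9 + 1/(4/1) = 9 + 1/4 = 37/4
1 + 1/(37/4) = 1 + 4/37 = 41/37
1 + 1/(41/37) = 1 + 37/41 = 78/41
1 + 1/(78/41) = 1 + 41/78 = 119/78
7 + 1/(119/78) = 7 + 78/119 = 911/119
1 + 1/(911/119) = 1 + 119/911 = 1030/911
0 + 1/(1030/911) = 0 + 911/1030 = 911/1030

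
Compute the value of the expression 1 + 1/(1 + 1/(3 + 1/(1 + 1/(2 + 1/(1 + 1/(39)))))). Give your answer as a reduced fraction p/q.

a_0 = 1: 1/1
a_1 = 1: 2/1
a_2 = 3: 7/4
a_3 = 1: 9/5
a_4 = 2: 25/14
a_5 = 1: 34/19
a_6 = 39: 1351/755

1351/755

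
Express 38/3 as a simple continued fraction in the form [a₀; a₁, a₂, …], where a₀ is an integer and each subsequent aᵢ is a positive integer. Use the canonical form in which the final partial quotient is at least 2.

38 = 12·3 + 2, so a_0 = 12
3 = 1·2 + 1, so a_1 = 1
2 = 2·1 + 0, so a_2 = 2

[12; 1, 2]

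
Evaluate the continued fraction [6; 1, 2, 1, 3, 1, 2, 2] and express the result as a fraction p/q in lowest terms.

842/125

Start with 2.
2 + 1/(2/1) = 2 + 1/2 = 5/2
1 + 1/(5/2) = 1 + 2/5 = 7/5
3 + 1/(7/5) = 3 + 5/7 = 26/7
1 + 1/(26/7) = 1 + 7/26 = 33/26
2 + 1/(33/26) = 2 + 26/33 = 92/33
1 + 1/(92/33) = 1 + 33/92 = 125/92
6 + 1/(125/92) = 6 + 92/125 = 842/125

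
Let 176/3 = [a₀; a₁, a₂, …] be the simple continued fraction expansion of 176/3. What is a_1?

176 ÷ 3 → quotient 58, remainder 2
3 ÷ 2 → quotient 1, remainder 1

1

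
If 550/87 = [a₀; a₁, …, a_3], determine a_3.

Apply division with remainder until the remainder is 0:
⌊550/87⌋ = 6, remainder 28
⌊87/28⌋ = 3, remainder 3
⌊28/3⌋ = 9, remainder 1
⌊3/1⌋ = 3, remainder 0

3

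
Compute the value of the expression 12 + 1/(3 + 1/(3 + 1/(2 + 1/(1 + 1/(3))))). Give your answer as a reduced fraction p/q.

Collapse the nested fraction from the inside out:
Start with 3.
1 + 1/(3/1) = 1 + 1/3 = 4/3
2 + 1/(4/3) = 2 + 3/4 = 11/4
3 + 1/(11/4) = 3 + 4/11 = 37/11
3 + 1/(37/11) = 3 + 11/37 = 122/37
12 + 1/(122/37) = 12 + 37/122 = 1501/122

1501/122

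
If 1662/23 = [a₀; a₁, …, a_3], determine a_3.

Apply division with remainder until the remainder is 0:
1662 = 72·23 + 6, so a_0 = 72
23 = 3·6 + 5, so a_1 = 3
6 = 1·5 + 1, so a_2 = 1
5 = 5·1 + 0, so a_3 = 5

5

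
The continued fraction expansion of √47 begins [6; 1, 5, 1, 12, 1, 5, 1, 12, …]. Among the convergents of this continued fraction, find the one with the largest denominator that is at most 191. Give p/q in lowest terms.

List convergents until the denominator exceeds the bound:
a_0 = 6: 6/1  (≤ bound)
a_1 = 1: 7/1  (≤ bound)
a_2 = 5: 41/6  (≤ bound)
a_3 = 1: 48/7  (≤ bound)
a_4 = 12: 617/90  (≤ bound)
a_5 = 1: 665/97  (≤ bound)
a_6 = 5: 3942/575  (> 191, stop)

665/97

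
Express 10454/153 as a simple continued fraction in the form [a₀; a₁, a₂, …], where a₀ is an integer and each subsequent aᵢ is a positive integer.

[68; 3, 16, 1, 2]

10454 = 68·153 + 50, so a_0 = 68
153 = 3·50 + 3, so a_1 = 3
50 = 16·3 + 2, so a_2 = 16
3 = 1·2 + 1, so a_3 = 1
2 = 2·1 + 0, so a_4 = 2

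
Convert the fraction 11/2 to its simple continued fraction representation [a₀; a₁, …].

[5; 2]

⌊11/2⌋ = 5, remainder 1
⌊2/1⌋ = 2, remainder 0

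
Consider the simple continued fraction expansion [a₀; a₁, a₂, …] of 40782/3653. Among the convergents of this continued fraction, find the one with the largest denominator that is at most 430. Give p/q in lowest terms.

a_0 = 11: 11/1  (≤ bound)
a_1 = 6: 67/6  (≤ bound)
a_2 = 10: 681/61  (≤ bound)
a_3 = 6: 4153/372  (≤ bound)
a_4 = 1: 4834/433  (> 430, stop)

4153/372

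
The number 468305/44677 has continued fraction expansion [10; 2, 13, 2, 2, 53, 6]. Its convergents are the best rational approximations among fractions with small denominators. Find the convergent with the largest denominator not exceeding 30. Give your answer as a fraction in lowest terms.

a_0 = 10: 10/1  (≤ bound)
a_1 = 2: 21/2  (≤ bound)
a_2 = 13: 283/27  (≤ bound)
a_3 = 2: 587/56  (> 30, stop)

283/27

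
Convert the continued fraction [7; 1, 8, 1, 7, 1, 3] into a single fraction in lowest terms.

2733/346

a_0 = 7: 7/1
a_1 = 1: 8/1
a_2 = 8: 71/9
a_3 = 1: 79/10
a_4 = 7: 624/79
a_5 = 1: 703/89
a_6 = 3: 2733/346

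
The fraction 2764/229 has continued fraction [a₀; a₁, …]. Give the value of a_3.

2764 = 12·229 + 16, so a_0 = 12
229 = 14·16 + 5, so a_1 = 14
16 = 3·5 + 1, so a_2 = 3
5 = 5·1 + 0, so a_3 = 5

5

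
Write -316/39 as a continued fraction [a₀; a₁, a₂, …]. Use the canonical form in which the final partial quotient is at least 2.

[-9; 1, 8, 1, 3]

-316 ÷ 39 → quotient -9, remainder 35
39 ÷ 35 → quotient 1, remainder 4
35 ÷ 4 → quotient 8, remainder 3
4 ÷ 3 → quotient 1, remainder 1
3 ÷ 1 → quotient 3, remainder 0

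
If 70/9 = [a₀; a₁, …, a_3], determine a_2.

3

70 = 7·9 + 7, so a_0 = 7
9 = 1·7 + 2, so a_1 = 1
7 = 3·2 + 1, so a_2 = 3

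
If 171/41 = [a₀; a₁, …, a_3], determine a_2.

Apply division with remainder until the remainder is 0:
171 ÷ 41 → quotient 4, remainder 7
41 ÷ 7 → quotient 5, remainder 6
7 ÷ 6 → quotient 1, remainder 1

1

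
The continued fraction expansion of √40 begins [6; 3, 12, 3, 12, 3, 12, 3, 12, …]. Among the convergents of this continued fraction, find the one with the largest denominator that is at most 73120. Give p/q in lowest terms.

337434/53353

List convergents until the denominator exceeds the bound:
a_0 = 6: 6/1  (≤ bound)
a_1 = 3: 19/3  (≤ bound)
a_2 = 12: 234/37  (≤ bound)
a_3 = 3: 721/114  (≤ bound)
a_4 = 12: 8886/1405  (≤ bound)
a_5 = 3: 27379/4329  (≤ bound)
a_6 = 12: 337434/53353  (≤ bound)
a_7 = 3: 1039681/164388  (> 73120, stop)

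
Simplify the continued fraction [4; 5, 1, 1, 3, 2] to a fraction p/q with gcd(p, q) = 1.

372/89

Start with 2.
3 + 1/(2/1) = 3 + 1/2 = 7/2
1 + 1/(7/2) = 1 + 2/7 = 9/7
1 + 1/(9/7) = 1 + 7/9 = 16/9
5 + 1/(16/9) = 5 + 9/16 = 89/16
4 + 1/(89/16) = 4 + 16/89 = 372/89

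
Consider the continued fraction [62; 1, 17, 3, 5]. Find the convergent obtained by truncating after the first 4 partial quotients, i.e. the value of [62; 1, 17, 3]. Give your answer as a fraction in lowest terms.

3462/55

Work from the innermost term outward:
Start with 3.
17 + 1/(3/1) = 17 + 1/3 = 52/3
1 + 1/(52/3) = 1 + 3/52 = 55/52
62 + 1/(55/52) = 62 + 52/55 = 3462/55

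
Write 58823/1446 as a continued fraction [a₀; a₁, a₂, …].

[40; 1, 2, 8, 8, 7]

58823 ÷ 1446 → quotient 40, remainder 983
1446 ÷ 983 → quotient 1, remainder 463
983 ÷ 463 → quotient 2, remainder 57
463 ÷ 57 → quotient 8, remainder 7
57 ÷ 7 → quotient 8, remainder 1
7 ÷ 1 → quotient 7, remainder 0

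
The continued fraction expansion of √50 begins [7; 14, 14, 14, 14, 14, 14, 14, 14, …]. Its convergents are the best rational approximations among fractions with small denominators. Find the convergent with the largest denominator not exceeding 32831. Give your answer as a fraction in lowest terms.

a_0 = 7: 7/1  (≤ bound)
a_1 = 14: 99/14  (≤ bound)
a_2 = 14: 1393/197  (≤ bound)
a_3 = 14: 19601/2772  (≤ bound)
a_4 = 14: 275807/39005  (> 32831, stop)

19601/2772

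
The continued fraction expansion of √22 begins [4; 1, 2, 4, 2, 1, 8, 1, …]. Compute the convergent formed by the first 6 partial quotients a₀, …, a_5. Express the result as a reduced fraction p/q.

197/42

Collapse the nested fraction from the inside out:
Start with 1.
2 + 1/(1/1) = 2 + 1/1 = 3/1
4 + 1/(3/1) = 4 + 1/3 = 13/3
2 + 1/(13/3) = 2 + 3/13 = 29/13
1 + 1/(29/13) = 1 + 13/29 = 42/29
4 + 1/(42/29) = 4 + 29/42 = 197/42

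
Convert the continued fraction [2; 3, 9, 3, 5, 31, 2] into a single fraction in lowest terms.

a_0 = 2: 2/1
a_1 = 3: 7/3
a_2 = 9: 65/28
a_3 = 3: 202/87
a_4 = 5: 1075/463
a_5 = 31: 33527/14440
a_6 = 2: 68129/29343

68129/29343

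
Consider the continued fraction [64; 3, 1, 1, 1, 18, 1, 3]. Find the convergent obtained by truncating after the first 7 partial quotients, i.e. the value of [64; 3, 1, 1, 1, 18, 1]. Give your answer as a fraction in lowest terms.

Start with 1.
18 + 1/(1/1) = 18 + 1/1 = 19/1
1 + 1/(19/1) = 1 + 1/19 = 20/19
1 + 1/(20/19) = 1 + 19/20 = 39/20
1 + 1/(39/20) = 1 + 20/39 = 59/39
3 + 1/(59/39) = 3 + 39/59 = 216/59
64 + 1/(216/59) = 64 + 59/216 = 13883/216

13883/216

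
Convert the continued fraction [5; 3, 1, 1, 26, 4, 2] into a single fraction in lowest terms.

8921/1688

Start with 2.
4 + 1/(2/1) = 4 + 1/2 = 9/2
26 + 1/(9/2) = 26 + 2/9 = 236/9
1 + 1/(236/9) = 1 + 9/236 = 245/236
1 + 1/(245/236) = 1 + 236/245 = 481/245
3 + 1/(481/245) = 3 + 245/481 = 1688/481
5 + 1/(1688/481) = 5 + 481/1688 = 8921/1688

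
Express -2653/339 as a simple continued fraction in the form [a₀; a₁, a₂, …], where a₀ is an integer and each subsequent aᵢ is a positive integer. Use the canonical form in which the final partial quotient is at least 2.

Run the Euclidean algorithm, recording each quotient:
-2653 ÷ 339 → quotient -8, remainder 59
339 ÷ 59 → quotient 5, remainder 44
59 ÷ 44 → quotient 1, remainder 15
44 ÷ 15 → quotient 2, remainder 14
15 ÷ 14 → quotient 1, remainder 1
14 ÷ 1 → quotient 14, remainder 0

[-8; 5, 1, 2, 1, 14]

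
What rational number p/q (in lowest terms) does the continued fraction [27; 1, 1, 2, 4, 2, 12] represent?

16831/610

Build up convergents one term at a time:
a_0 = 27: 27/1
a_1 = 1: 28/1
a_2 = 1: 55/2
a_3 = 2: 138/5
a_4 = 4: 607/22
a_5 = 2: 1352/49
a_6 = 12: 16831/610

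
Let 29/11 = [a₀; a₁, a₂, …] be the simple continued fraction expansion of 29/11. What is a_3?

Run the Euclidean algorithm, recording each quotient:
29 ÷ 11 → quotient 2, remainder 7
11 ÷ 7 → quotient 1, remainder 4
7 ÷ 4 → quotient 1, remainder 3
4 ÷ 3 → quotient 1, remainder 1

1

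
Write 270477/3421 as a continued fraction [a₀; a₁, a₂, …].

Apply division with remainder until the remainder is 0:
270477 = 79·3421 + 218, so a_0 = 79
3421 = 15·218 + 151, so a_1 = 15
218 = 1·151 + 67, so a_2 = 1
151 = 2·67 + 17, so a_3 = 2
67 = 3·17 + 16, so a_4 = 3
17 = 1·16 + 1, so a_5 = 1
16 = 16·1 + 0, so a_6 = 16

[79; 15, 1, 2, 3, 1, 16]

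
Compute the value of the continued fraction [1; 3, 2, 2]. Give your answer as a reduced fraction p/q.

a_0 = 1: 1/1
a_1 = 3: 4/3
a_2 = 2: 9/7
a_3 = 2: 22/17

22/17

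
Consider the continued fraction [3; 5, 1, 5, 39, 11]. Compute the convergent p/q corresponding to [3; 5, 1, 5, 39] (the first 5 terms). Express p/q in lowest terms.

a_0 = 3: 3/1
a_1 = 5: 16/5
a_2 = 1: 19/6
a_3 = 5: 111/35
a_4 = 39: 4348/1371

4348/1371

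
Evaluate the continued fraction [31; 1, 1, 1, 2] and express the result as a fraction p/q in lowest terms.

a_0 = 31: 31/1
a_1 = 1: 32/1
a_2 = 1: 63/2
a_3 = 1: 95/3
a_4 = 2: 253/8

253/8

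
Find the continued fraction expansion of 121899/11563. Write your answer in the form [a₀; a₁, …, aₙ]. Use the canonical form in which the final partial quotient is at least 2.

121899 = 10·11563 + 6269, so a_0 = 10
11563 = 1·6269 + 5294, so a_1 = 1
6269 = 1·5294 + 975, so a_2 = 1
5294 = 5·975 + 419, so a_3 = 5
975 = 2·419 + 137, so a_4 = 2
419 = 3·137 + 8, so a_5 = 3
137 = 17·8 + 1, so a_6 = 17
8 = 8·1 + 0, so a_7 = 8

[10; 1, 1, 5, 2, 3, 17, 8]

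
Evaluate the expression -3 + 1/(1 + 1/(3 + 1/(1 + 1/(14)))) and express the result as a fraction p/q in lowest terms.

-163/74

Build up convergents one term at a time:
a_0 = -3: -3/1
a_1 = 1: -2/1
a_2 = 3: -9/4
a_3 = 1: -11/5
a_4 = 14: -163/74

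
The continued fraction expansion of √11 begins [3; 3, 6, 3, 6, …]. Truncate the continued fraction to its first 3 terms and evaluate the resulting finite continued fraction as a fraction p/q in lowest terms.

a_0 = 3: 3/1
a_1 = 3: 10/3
a_2 = 6: 63/19

63/19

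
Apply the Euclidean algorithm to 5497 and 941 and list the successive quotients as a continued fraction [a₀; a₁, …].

[5; 1, 5, 3, 5, 1, 7]

Apply division with remainder until the remainder is 0:
5497 ÷ 941 → quotient 5, remainder 792
941 ÷ 792 → quotient 1, remainder 149
792 ÷ 149 → quotient 5, remainder 47
149 ÷ 47 → quotient 3, remainder 8
47 ÷ 8 → quotient 5, remainder 7
8 ÷ 7 → quotient 1, remainder 1
7 ÷ 1 → quotient 7, remainder 0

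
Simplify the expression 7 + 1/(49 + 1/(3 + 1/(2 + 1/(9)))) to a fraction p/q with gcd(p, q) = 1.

22837/3253

Start with 9.
2 + 1/(9/1) = 2 + 1/9 = 19/9
3 + 1/(19/9) = 3 + 9/19 = 66/19
49 + 1/(66/19) = 49 + 19/66 = 3253/66
7 + 1/(3253/66) = 7 + 66/3253 = 22837/3253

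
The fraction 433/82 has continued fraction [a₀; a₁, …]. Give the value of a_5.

⌊433/82⌋ = 5, remainder 23
⌊82/23⌋ = 3, remainder 13
⌊23/13⌋ = 1, remainder 10
⌊13/10⌋ = 1, remainder 3
⌊10/3⌋ = 3, remainder 1
⌊3/1⌋ = 3, remainder 0

3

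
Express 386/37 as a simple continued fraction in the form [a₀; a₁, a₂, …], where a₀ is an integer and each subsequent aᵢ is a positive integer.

386 ÷ 37 → quotient 10, remainder 16
37 ÷ 16 → quotient 2, remainder 5
16 ÷ 5 → quotient 3, remainder 1
5 ÷ 1 → quotient 5, remainder 0

[10; 2, 3, 5]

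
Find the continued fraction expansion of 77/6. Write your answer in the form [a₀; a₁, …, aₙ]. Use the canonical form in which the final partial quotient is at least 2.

Run the Euclidean algorithm, recording each quotient:
77 ÷ 6 → quotient 12, remainder 5
6 ÷ 5 → quotient 1, remainder 1
5 ÷ 1 → quotient 5, remainder 0

[12; 1, 5]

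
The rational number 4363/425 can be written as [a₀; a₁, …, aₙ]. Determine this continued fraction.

4363 ÷ 425 → quotient 10, remainder 113
425 ÷ 113 → quotient 3, remainder 86
113 ÷ 86 → quotient 1, remainder 27
86 ÷ 27 → quotient 3, remainder 5
27 ÷ 5 → quotient 5, remainder 2
5 ÷ 2 → quotient 2, remainder 1
2 ÷ 1 → quotient 2, remainder 0

[10; 3, 1, 3, 5, 2, 2]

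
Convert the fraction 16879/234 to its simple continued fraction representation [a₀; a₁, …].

[72; 7, 1, 1, 4, 1, 2]

16879 ÷ 234 → quotient 72, remainder 31
234 ÷ 31 → quotient 7, remainder 17
31 ÷ 17 → quotient 1, remainder 14
17 ÷ 14 → quotient 1, remainder 3
14 ÷ 3 → quotient 4, remainder 2
3 ÷ 2 → quotient 1, remainder 1
2 ÷ 1 → quotient 2, remainder 0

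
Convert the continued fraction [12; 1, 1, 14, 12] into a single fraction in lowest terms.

4381/350

Collapse the nested fraction from the inside out:
Start with 12.
14 + 1/(12/1) = 14 + 1/12 = 169/12
1 + 1/(169/12) = 1 + 12/169 = 181/169
1 + 1/(181/169) = 1 + 169/181 = 350/181
12 + 1/(350/181) = 12 + 181/350 = 4381/350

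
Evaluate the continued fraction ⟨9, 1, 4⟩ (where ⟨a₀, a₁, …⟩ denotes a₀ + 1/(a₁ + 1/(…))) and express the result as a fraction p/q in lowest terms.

Use the convergent recurrence hₖ = aₖ·hₖ₋₁ + hₖ₋₂ (and likewise for the denominators kₖ):
a_0 = 9: 9/1
a_1 = 1: 10/1
a_2 = 4: 49/5

49/5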